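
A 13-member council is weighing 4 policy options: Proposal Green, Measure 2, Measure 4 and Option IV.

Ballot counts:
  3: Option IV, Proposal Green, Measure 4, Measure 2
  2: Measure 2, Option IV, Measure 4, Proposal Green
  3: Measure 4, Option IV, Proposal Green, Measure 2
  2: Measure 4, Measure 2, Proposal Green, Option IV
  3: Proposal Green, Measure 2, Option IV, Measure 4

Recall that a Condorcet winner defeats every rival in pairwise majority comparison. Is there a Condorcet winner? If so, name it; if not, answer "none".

Head-to-head results (13 council members):
Proposal Green vs Measure 2: Proposal Green, 9–4.
Proposal Green vs Measure 4: Measure 4, 7–6.
Proposal Green vs Option IV: Option IV, 8–5.
Measure 2 vs Measure 4: Measure 4, 8–5.
Measure 2–Option IV: Measure 2 7–6.
Measure 4–Option IV: Option IV 8–5.
Every option loses at least once (Proposal Green loses to Measure 4; Measure 2 loses to Proposal Green; Measure 4 loses to Option IV; Option IV loses to Measure 2). The majority relation contains the cycle Proposal Green > Measure 2 > Option IV > Proposal Green, so there is no Condorcet winner.

none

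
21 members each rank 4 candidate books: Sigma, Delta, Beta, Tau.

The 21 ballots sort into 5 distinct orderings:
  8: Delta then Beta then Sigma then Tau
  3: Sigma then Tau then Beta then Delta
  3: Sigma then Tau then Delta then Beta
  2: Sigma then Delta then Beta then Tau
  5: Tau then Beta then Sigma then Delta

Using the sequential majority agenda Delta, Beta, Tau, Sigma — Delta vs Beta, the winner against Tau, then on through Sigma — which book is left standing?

Sigma

Round 1: Delta vs Beta — 13–8, Delta advances.
Round 2: Delta vs Tau — 10–11, Tau advances.
Round 3: Tau vs Sigma — 5–16, Sigma advances.
Sigma survives the agenda.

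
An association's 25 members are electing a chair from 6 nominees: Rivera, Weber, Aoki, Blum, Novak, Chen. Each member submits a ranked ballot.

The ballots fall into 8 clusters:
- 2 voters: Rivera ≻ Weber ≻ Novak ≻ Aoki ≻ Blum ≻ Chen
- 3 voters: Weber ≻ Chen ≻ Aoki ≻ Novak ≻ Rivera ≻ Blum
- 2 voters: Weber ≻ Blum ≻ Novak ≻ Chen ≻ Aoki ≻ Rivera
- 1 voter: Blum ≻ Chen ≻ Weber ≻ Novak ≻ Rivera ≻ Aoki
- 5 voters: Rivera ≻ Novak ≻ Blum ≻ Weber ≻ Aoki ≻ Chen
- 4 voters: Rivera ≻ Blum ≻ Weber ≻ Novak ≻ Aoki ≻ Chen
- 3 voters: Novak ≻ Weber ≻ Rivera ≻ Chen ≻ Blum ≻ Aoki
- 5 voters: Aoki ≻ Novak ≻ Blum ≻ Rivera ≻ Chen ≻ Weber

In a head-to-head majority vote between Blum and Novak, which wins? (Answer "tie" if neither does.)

Novak

Ballots ranking Blum above Novak: 2 + 1 + 4 = 7.
Ballots ranking Novak above Blum: 25 − 7 = 18.
Novak wins the head-to-head 18–7.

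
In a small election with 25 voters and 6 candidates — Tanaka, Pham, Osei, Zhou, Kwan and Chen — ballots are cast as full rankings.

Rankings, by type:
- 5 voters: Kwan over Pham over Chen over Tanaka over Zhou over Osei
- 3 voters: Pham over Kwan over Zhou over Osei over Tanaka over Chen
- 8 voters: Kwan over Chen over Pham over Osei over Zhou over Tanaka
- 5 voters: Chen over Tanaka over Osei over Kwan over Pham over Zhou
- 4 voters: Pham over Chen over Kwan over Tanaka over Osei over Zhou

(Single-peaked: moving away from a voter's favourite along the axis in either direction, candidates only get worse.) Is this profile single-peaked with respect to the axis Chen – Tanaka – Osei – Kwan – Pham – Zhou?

Axis positions: Chen=1, Tanaka=2, Osei=3, Kwan=4, Pham=5, Zhou=6.
Type 1: ranking walks positions 4-5-1-2-6-3; Chen is ranked above Osei even though Osei lies between Chen and the peak Kwan on the axis — preferences dip and rise again. Not single-peaked.
Type 2 (peak Pham at position 5): ranking walks positions 5-4-6-3-2-1, expanding outward from the peak — single-peaked.
Type 3: ranking walks positions 4-1-5-3-6-2; Chen is ranked above Osei even though Osei lies between Chen and the peak Kwan on the axis — preferences dip and rise again. Not single-peaked.
Type 4 (peak Chen at position 1): ranking walks positions 1-2-3-4-5-6, expanding outward from the peak — single-peaked.
Type 5: ranking walks positions 5-1-4-2-3-6; Chen is ranked above Kwan even though Kwan lies between Chen and the peak Pham on the axis — preferences dip and rise again. Not single-peaked.
Type 1 violates single-peakedness, so the profile is not single-peaked on this axis.

no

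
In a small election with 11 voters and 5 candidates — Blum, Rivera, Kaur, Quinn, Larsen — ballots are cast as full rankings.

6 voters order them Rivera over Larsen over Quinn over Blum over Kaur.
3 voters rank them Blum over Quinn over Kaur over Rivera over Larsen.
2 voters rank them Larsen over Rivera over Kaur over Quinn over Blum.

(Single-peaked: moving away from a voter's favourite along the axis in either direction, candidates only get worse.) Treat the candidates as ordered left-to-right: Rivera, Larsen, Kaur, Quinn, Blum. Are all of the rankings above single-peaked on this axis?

no

Axis positions: Rivera=1, Larsen=2, Kaur=3, Quinn=4, Blum=5.
Faction 1: ranking walks positions 1-2-4-5-3; Quinn is ranked above Kaur even though Kaur lies between Quinn and the peak Rivera on the axis — preferences dip and rise again. Not single-peaked.
Faction 2: ranking walks positions 5-4-3-1-2; Rivera is ranked above Larsen even though Larsen lies between Rivera and the peak Blum on the axis — preferences dip and rise again. Not single-peaked.
Faction 3 (peak Larsen at position 2): ranking walks positions 2-1-3-4-5, expanding outward from the peak — single-peaked.
Faction 1 violates single-peakedness, so the profile is not single-peaked on this axis.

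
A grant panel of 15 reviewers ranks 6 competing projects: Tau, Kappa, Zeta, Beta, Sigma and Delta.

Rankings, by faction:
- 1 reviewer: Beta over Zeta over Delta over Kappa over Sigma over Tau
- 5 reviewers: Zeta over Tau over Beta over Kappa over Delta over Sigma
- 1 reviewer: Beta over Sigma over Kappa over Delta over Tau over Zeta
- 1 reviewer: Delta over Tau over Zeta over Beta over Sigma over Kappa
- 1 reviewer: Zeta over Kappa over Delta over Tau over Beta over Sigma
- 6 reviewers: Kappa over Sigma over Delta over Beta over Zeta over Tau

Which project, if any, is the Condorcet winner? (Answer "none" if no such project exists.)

none

Check each pair by majority over 15 ballots:
Tau vs Kappa: 5+1 = 6 for Tau, 9 for Kappa — Kappa by 9–6.
Tau vs Zeta: 1+1 = 2 for Tau, 13 for Zeta — Zeta by 13–2.
Tau vs Beta: Tau preferred on 5+1+1 = 7 ballots; Beta wins 8–7.
Tau vs Sigma: Tau is ranked higher on 5+1+1 = 7 ballots, Sigma on 8. Sigma wins 8–7.
Tau vs Delta: Tau preferred on 5 ballots; Delta wins 10–5.
Kappa vs Zeta: 7 to 8, Zeta.
Kappa vs Beta: Kappa is ranked higher on 1+6 = 7 ballots, Beta on 8. Beta wins 8–7.
Kappa vs Sigma: 1+5+1+6 = 13 for Kappa, 2 for Sigma — Kappa by 13–2.
Kappa vs Delta: 13 to 2, Kappa.
Zeta vs Beta: Zeta preferred on 5+1+1 = 7 ballots; Beta wins 8–7.
Zeta vs Sigma: 8 to 7, Zeta.
Zeta vs Delta: Zeta is ranked higher on 1+5+1 = 7 ballots, Delta on 8. Delta wins 8–7.
Beta vs Sigma: 1+5+1+1+1 = 9 for Beta, 6 for Sigma — Beta by 9–6.
Beta vs Delta: Beta preferred on 1+5+1 = 7 ballots; Delta wins 8–7.
Sigma vs Delta: Sigma is ranked higher on 1+6 = 7 ballots, Delta on 8. Delta wins 8–7.
Each project drops at least one matchup (Tau loses to Kappa; Kappa loses to Zeta; Zeta loses to Beta; Beta loses to Delta; Sigma loses to Kappa; Delta loses to Kappa); the cycle Kappa → Delta → Zeta → Kappa rules out a Condorcet winner.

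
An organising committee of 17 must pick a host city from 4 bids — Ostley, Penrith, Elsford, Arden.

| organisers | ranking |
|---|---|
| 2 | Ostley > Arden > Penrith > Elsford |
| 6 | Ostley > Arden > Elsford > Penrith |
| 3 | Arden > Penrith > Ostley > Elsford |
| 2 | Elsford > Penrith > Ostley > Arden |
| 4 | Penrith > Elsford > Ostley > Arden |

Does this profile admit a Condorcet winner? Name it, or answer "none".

none

Head-to-head results (17 organisers):
Ostley vs Penrith: Ostley is ranked higher on 2+6 = 8 ballots, Penrith on 9. Penrith wins 9–8.
Ostley vs Elsford: Ostley is ranked higher on 2+6+3 = 11 ballots, Elsford on 6. Ostley wins 11–6.
Ostley vs Arden: Ostley preferred on 2+6+2+4 = 14 ballots; Ostley wins 14–3.
Penrith vs Elsford: Penrith is ranked higher on 2+3+4 = 9 ballots, Elsford on 8. Penrith wins 9–8.
Penrith vs Arden: 6 to 11, Arden.
Elsford vs Arden: 6 to 11, Arden.
Every city loses at least once (Ostley loses to Penrith; Penrith loses to Arden; Elsford loses to Ostley; Arden loses to Ostley). The majority relation contains the cycle Ostley → Arden → Penrith → Ostley, so there is no Condorcet winner.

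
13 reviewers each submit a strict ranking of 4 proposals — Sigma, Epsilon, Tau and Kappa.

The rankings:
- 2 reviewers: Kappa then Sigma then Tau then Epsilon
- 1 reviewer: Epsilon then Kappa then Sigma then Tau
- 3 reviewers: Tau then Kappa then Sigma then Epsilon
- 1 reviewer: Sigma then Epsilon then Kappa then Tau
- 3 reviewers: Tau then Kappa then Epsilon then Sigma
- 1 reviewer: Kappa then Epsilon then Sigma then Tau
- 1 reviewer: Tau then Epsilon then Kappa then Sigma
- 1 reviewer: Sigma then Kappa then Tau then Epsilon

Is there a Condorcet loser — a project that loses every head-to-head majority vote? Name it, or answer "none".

Epsilon

Head-to-head results (13 reviewers):
Sigma vs Epsilon: 7 to 6, Sigma.
Sigma vs Tau: Sigma preferred on 2+1+1+1+1 = 6 ballots; Tau wins 7–6.
Sigma vs Kappa: Sigma preferred on 1+1 = 2 ballots; Kappa wins 11–2.
Epsilon–Tau: Tau 10–3.
Epsilon vs Kappa: Epsilon is ranked higher on 1+1+1 = 3 ballots, Kappa on 10. Kappa wins 10–3.
Tau–Kappa: Tau 7–6.
Epsilon loses to every other project — it is the Condorcet loser.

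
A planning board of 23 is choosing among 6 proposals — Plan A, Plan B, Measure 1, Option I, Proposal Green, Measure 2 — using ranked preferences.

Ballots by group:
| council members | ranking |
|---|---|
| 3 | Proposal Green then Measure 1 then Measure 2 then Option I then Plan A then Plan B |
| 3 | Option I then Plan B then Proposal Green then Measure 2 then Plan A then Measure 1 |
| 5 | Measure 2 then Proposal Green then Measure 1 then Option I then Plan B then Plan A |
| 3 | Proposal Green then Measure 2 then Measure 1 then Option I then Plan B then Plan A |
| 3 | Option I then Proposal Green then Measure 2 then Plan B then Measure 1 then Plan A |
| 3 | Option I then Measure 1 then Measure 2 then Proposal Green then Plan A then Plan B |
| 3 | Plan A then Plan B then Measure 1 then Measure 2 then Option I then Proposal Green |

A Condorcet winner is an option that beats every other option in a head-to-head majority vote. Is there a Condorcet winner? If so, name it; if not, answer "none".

Pairwise majorities:
Plan A vs Plan B: Plan B, 14–9.
Plan A–Measure 1: Measure 1 17–6.
Plan A vs Option I: Option I, 20–3.
Plan A vs Proposal Green: Proposal Green wins 20–3.
Plan A vs Measure 2: Measure 2, 20–3.
Plan B vs Measure 1: Measure 1 wins 14–9.
Plan B vs Option I: Option I, 20–3.
Plan B vs Proposal Green: Proposal Green, 17–6.
Plan B–Measure 2: Measure 2 17–6.
Measure 1 vs Option I: Measure 1, 14–9.
Measure 1 vs Proposal Green: Proposal Green, 17–6.
Measure 1 vs Measure 2: Measure 2, 14–9.
Option I–Proposal Green: Option I 12–11.
Option I vs Measure 2: Measure 2 wins 14–9.
Proposal Green vs Measure 2: Proposal Green wins 12–11.
No option is unbeaten: Plan A loses to Plan B; Plan B loses to Measure 1; Measure 1 loses to Proposal Green; Option I loses to Measure 1; Proposal Green loses to Option I; Measure 2 loses to Proposal Green. In particular Measure 1 → Option I → Proposal Green → Measure 1 is a majority cycle — no Condorcet winner exists.

none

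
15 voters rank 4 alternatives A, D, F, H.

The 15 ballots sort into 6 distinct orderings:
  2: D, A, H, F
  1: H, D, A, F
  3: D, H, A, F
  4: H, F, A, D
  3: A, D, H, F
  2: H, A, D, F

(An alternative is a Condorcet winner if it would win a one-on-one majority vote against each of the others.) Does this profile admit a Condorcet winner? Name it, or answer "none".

none

Pairwise majorities:
A–D: A 9–6.
A–F: A 11–4.
A–H: H 10–5.
D–F: D 11–4.
D–H: D 8–7.
F vs H: H, 15–0.
Each alternative drops at least one matchup (A loses to H; D loses to A; F loses to A; H loses to D); the cycle A → D → H → A rules out a Condorcet winner.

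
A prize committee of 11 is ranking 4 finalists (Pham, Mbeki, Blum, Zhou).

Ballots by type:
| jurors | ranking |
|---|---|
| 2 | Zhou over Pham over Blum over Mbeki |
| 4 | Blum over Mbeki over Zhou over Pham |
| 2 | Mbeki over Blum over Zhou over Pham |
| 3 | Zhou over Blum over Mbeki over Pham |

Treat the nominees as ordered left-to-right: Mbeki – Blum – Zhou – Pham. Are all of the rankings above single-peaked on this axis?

yes

Axis positions: Mbeki=1, Blum=2, Zhou=3, Pham=4.
Type 1 (peak Zhou at position 3): ranking walks positions 3-4-2-1, expanding outward from the peak — single-peaked.
Type 2 (peak Blum at position 2): ranking walks positions 2-1-3-4, expanding outward from the peak — single-peaked.
Type 3 (peak Mbeki at position 1): ranking walks positions 1-2-3-4, expanding outward from the peak — single-peaked.
Type 4 (peak Zhou at position 3): ranking walks positions 3-2-1-4, expanding outward from the peak — single-peaked.
Every ranking is single-peaked on this axis.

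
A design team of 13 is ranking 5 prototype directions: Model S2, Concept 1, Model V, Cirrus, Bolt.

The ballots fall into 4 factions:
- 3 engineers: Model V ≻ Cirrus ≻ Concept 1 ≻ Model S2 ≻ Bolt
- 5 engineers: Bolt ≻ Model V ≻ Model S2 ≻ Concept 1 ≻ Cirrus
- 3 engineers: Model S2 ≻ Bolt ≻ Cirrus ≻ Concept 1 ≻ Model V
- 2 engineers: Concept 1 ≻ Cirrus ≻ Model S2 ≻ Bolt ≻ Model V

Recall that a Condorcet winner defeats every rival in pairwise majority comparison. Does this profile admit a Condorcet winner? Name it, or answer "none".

Check each pair by majority over 13 ballots:
Model S2 vs Concept 1: Model S2 wins 8–5.
Model S2–Model V: Model V 8–5.
Model S2–Cirrus: Model S2 8–5.
Model S2–Bolt: Model S2 8–5.
Concept 1–Model V: Model V 8–5.
Concept 1 vs Cirrus: Concept 1 wins 7–6.
Concept 1 vs Bolt: Bolt wins 8–5.
Model V–Cirrus: Model V 8–5.
Model V vs Bolt: Bolt wins 10–3.
Cirrus vs Bolt: Bolt wins 8–5.
Every design loses at least once (Model S2 loses to Model V; Concept 1 loses to Model S2; Model V loses to Bolt; Cirrus loses to Model S2; Bolt loses to Model S2). The majority relation contains the cycle Model S2 > Bolt > Model V > Model S2, so there is no Condorcet winner.

none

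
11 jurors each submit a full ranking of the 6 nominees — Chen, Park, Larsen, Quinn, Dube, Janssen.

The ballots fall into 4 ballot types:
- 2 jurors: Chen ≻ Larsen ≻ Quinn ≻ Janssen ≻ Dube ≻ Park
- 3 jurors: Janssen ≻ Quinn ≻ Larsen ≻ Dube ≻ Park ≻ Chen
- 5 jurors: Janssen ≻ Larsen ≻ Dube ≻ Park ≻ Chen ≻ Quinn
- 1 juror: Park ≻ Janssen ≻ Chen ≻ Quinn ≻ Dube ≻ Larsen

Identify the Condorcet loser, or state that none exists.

none

Head-to-head results (11 jurors):
Chen vs Park: Chen preferred on 2 ballots; Park wins 9–2.
Chen vs Larsen: Larsen, 8–3.
Chen vs Quinn: Chen is ranked higher on 2+5+1 = 8 ballots, Quinn on 3. Chen wins 8–3.
Chen vs Dube: 2+1 = 3 for Chen, 8 for Dube — Dube by 8–3.
Chen–Janssen: Janssen 9–2.
Park vs Larsen: Larsen wins 10–1.
Park vs Quinn: Park wins 6–5.
Park vs Dube: Park preferred on 1 ballot; Dube wins 10–1.
Park vs Janssen: Park preferred on 1 ballot; Janssen wins 10–1.
Larsen vs Quinn: Larsen, 7–4.
Larsen–Dube: Larsen 10–1.
Larsen–Janssen: Janssen 9–2.
Quinn–Dube: Quinn 6–5.
Quinn–Janssen: Janssen 9–2.
Dube–Janssen: Janssen 11–0.
No nominee is winless: Chen beats Quinn; Park beats Chen; Larsen beats Chen; Quinn beats Dube; Dube beats Chen; Janssen beats Chen. There is no Condorcet loser.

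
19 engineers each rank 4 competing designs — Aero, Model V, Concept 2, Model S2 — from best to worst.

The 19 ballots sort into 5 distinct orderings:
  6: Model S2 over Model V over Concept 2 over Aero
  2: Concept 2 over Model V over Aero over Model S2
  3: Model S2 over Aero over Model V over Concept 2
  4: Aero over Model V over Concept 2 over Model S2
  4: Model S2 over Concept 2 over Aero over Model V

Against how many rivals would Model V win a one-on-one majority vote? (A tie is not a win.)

1

Model V against each rival (19 engineers):
Model V vs Aero: Model V is ranked higher on 6+2 = 8 ballots, Aero on 11. Aero wins 11–8.
Model V vs Concept 2: Model V wins 13–6.
Model V–Model S2: Model S2 13–6.
Model V beats Concept 2; loses to Aero, Model S2 — 1 pairwise win.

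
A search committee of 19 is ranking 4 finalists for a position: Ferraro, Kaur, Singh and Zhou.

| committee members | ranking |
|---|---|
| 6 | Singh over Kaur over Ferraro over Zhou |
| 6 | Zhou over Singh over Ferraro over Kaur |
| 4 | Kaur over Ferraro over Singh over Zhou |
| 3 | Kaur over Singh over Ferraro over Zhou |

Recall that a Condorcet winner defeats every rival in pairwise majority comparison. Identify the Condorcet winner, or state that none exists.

Pairwise majorities:
Ferraro vs Kaur: Kaur wins 13–6.
Ferraro vs Singh: 4 for Ferraro, 15 for Singh — Singh by 15–4.
Ferraro–Zhou: Ferraro 13–6.
Kaur vs Singh: Singh, 12–7.
Kaur vs Zhou: Kaur wins 13–6.
Singh vs Zhou: Singh is ranked higher on 6+4+3 = 13 ballots, Zhou on 6. Singh wins 13–6.
Singh wins every pairwise contest, so Singh is the Condorcet winner.

Singh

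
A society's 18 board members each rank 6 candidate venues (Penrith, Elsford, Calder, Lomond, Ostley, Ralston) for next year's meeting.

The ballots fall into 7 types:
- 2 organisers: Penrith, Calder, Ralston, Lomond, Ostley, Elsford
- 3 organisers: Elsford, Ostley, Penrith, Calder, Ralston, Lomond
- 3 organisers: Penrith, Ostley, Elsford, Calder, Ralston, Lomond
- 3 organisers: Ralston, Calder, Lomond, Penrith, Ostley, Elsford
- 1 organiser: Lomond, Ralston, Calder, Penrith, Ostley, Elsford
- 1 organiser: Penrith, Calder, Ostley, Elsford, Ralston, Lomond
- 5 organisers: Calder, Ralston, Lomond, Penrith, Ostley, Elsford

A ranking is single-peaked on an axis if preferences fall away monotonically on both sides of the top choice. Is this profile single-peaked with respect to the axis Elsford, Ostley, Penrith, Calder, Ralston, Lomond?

yes

Axis positions: Elsford=1, Ostley=2, Penrith=3, Calder=4, Ralston=5, Lomond=6.
Type 1 (peak Penrith at position 3): ranking walks positions 3-4-5-6-2-1, expanding outward from the peak — single-peaked.
Type 2 (peak Elsford at position 1): ranking walks positions 1-2-3-4-5-6, expanding outward from the peak — single-peaked.
Type 3 (peak Penrith at position 3): ranking walks positions 3-2-1-4-5-6, expanding outward from the peak — single-peaked.
Type 4 (peak Ralston at position 5): ranking walks positions 5-4-6-3-2-1, expanding outward from the peak — single-peaked.
Type 5 (peak Lomond at position 6): ranking walks positions 6-5-4-3-2-1, expanding outward from the peak — single-peaked.
Type 6 (peak Penrith at position 3): ranking walks positions 3-4-2-1-5-6, expanding outward from the peak — single-peaked.
Type 7 (peak Calder at position 4): ranking walks positions 4-5-6-3-2-1, expanding outward from the peak — single-peaked.
Every ranking is single-peaked on this axis.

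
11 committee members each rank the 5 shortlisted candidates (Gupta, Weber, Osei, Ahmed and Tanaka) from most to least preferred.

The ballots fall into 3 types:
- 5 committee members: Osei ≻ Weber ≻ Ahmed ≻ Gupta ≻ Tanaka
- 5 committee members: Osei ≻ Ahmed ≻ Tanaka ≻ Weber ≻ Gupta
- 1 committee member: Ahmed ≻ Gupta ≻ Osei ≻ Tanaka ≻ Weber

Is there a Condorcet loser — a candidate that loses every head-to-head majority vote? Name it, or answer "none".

Pairwise majorities:
Gupta vs Weber: 1 for Gupta, 10 for Weber — Weber by 10–1.
Gupta vs Osei: Osei, 10–1.
Gupta–Ahmed: Ahmed 11–0.
Gupta vs Tanaka: Gupta preferred on 5+1 = 6 ballots; Gupta wins 6–5.
Weber–Osei: Osei 11–0.
Weber vs Ahmed: Weber preferred on 5 ballots; Ahmed wins 6–5.
Weber vs Tanaka: Tanaka, 6–5.
Osei vs Ahmed: 5+5 = 10 for Osei, 1 for Ahmed — Osei by 10–1.
Osei vs Tanaka: Osei wins 11–0.
Ahmed vs Tanaka: Ahmed, 11–0.
Each candidate has at least one pairwise win (Gupta beats Tanaka; Weber beats Gupta; Osei beats Gupta; Ahmed beats Gupta; Tanaka beats Weber) — no Condorcet loser.

none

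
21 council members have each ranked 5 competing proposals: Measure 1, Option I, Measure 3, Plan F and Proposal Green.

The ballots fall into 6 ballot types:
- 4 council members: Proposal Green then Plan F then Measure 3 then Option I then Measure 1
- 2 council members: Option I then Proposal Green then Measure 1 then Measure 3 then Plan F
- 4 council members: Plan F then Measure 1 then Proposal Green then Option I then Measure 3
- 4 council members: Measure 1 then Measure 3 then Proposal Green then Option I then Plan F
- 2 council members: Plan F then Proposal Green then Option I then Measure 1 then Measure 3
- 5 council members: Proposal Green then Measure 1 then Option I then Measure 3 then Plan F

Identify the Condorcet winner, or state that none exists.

Head-to-head results (21 council members):
Measure 1 vs Option I: 13 to 8, Measure 1.
Measure 1 vs Measure 3: 2+4+4+2+5 = 17 for Measure 1, 4 for Measure 3 — Measure 1 by 17–4.
Measure 1 vs Plan F: Measure 1 preferred on 2+4+5 = 11 ballots; Measure 1 wins 11–10.
Measure 1 vs Proposal Green: 4+4 = 8 for Measure 1, 13 for Proposal Green — Proposal Green by 13–8.
Option I vs Measure 3: Option I preferred on 2+4+2+5 = 13 ballots; Option I wins 13–8.
Option I vs Plan F: 11 to 10, Option I.
Option I vs Proposal Green: Option I is ranked higher on 2 ballots, Proposal Green on 19. Proposal Green wins 19–2.
Measure 3 vs Plan F: Measure 3 preferred on 2+4+5 = 11 ballots; Measure 3 wins 11–10.
Measure 3 vs Proposal Green: 4 to 17, Proposal Green.
Plan F vs Proposal Green: 6 to 15, Proposal Green.
Proposal Green defeats every rival head-to-head and is the Condorcet winner.

Proposal Green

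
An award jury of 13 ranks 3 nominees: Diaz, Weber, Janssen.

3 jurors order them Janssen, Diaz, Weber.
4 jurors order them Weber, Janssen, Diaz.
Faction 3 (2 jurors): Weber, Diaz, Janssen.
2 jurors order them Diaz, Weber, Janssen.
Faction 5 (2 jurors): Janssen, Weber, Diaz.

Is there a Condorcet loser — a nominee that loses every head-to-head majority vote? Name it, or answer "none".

Diaz

Pairwise majorities:
Diaz vs Weber: Weber wins 8–5.
Diaz vs Janssen: Diaz preferred on 2+2 = 4 ballots; Janssen wins 9–4.
Weber vs Janssen: Weber, 8–5.
Diaz is beaten in every head-to-head and is the Condorcet loser.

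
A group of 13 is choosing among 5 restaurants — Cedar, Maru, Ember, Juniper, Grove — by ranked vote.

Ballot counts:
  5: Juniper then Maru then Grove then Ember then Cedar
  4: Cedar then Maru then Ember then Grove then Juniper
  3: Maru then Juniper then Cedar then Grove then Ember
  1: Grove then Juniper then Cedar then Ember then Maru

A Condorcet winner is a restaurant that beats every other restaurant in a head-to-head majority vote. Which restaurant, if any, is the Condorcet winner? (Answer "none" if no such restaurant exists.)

Head-to-head results (13 friends):
Cedar–Maru: Maru 8–5.
Cedar vs Ember: 4+3+1 = 8 for Cedar, 5 for Ember — Cedar by 8–5.
Cedar vs Juniper: Juniper, 9–4.
Cedar–Grove: Cedar 7–6.
Maru vs Ember: Maru preferred on 5+4+3 = 12 ballots; Maru wins 12–1.
Maru vs Juniper: Maru wins 7–6.
Maru vs Grove: Maru, 12–1.
Ember vs Juniper: Juniper wins 9–4.
Ember vs Grove: Grove wins 9–4.
Juniper vs Grove: Juniper wins 8–5.
Maru wins every pairwise contest, so Maru is the Condorcet winner.

Maru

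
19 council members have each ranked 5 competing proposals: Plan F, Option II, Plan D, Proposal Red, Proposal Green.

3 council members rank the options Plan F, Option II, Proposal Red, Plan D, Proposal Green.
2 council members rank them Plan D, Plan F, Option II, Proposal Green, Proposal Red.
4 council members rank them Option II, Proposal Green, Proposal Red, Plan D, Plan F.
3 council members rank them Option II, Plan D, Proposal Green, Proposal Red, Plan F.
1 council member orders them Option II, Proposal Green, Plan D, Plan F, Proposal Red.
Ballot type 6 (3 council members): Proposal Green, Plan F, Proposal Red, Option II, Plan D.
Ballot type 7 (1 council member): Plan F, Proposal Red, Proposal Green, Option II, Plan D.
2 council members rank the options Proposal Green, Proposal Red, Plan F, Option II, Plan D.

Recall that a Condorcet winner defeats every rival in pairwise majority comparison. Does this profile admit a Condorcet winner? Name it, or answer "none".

none

Pairwise majorities:
Plan F vs Option II: Plan F is ranked higher on 3+2+3+1+2 = 11 ballots, Option II on 8. Plan F wins 11–8.
Plan F vs Plan D: Plan F preferred on 3+3+1+2 = 9 ballots; Plan D wins 10–9.
Plan F vs Proposal Red: Plan F is ranked higher on 3+2+1+3+1 = 10 ballots, Proposal Red on 9. Plan F wins 10–9.
Plan F vs Proposal Green: 3+2+1 = 6 for Plan F, 13 for Proposal Green — Proposal Green by 13–6.
Option II vs Plan D: 17 for Option II, 2 for Plan D — Option II by 17–2.
Option II vs Proposal Red: 13 to 6, Option II.
Option II vs Proposal Green: 3+2+4+3+1 = 13 for Option II, 6 for Proposal Green — Option II by 13–6.
Plan D vs Proposal Red: Plan D preferred on 2+3+1 = 6 ballots; Proposal Red wins 13–6.
Plan D vs Proposal Green: Plan D preferred on 3+2+3 = 8 ballots; Proposal Green wins 11–8.
Proposal Red vs Proposal Green: 4 to 15, Proposal Green.
Every option loses at least once (Plan F loses to Plan D; Option II loses to Plan F; Plan D loses to Option II; Proposal Red loses to Plan F; Proposal Green loses to Option II). The majority relation contains the cycle Plan F > Option II > Plan D > Plan F, so there is no Condorcet winner.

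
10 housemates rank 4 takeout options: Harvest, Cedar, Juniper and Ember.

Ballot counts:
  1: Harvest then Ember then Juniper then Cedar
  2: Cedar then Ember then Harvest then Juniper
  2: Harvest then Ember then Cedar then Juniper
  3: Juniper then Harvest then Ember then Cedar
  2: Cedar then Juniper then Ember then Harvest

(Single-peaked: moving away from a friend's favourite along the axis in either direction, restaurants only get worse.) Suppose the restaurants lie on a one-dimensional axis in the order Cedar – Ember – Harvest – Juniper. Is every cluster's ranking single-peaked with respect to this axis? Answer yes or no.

Axis positions: Cedar=1, Ember=2, Harvest=3, Juniper=4.
Cluster 1 (peak Harvest at position 3): ranking walks positions 3-2-4-1, expanding outward from the peak — single-peaked.
Cluster 2 (peak Cedar at position 1): ranking walks positions 1-2-3-4, expanding outward from the peak — single-peaked.
Cluster 3 (peak Harvest at position 3): ranking walks positions 3-2-1-4, expanding outward from the peak — single-peaked.
Cluster 4 (peak Juniper at position 4): ranking walks positions 4-3-2-1, expanding outward from the peak — single-peaked.
Cluster 5: ranking walks positions 1-4-2-3; Juniper is ranked above Ember even though Ember lies between Juniper and the peak Cedar on the axis — preferences dip and rise again. Not single-peaked.
Cluster 5 violates single-peakedness, so the profile is not single-peaked on this axis.

no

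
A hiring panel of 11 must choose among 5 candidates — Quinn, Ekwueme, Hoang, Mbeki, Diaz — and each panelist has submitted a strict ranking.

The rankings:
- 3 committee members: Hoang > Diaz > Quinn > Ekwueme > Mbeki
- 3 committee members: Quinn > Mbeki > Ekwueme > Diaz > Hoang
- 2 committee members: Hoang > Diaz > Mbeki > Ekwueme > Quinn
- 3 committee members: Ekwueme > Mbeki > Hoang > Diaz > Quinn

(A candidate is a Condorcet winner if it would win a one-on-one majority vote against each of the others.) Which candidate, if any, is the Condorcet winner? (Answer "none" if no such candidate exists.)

none

Pairwise majorities:
Quinn vs Ekwueme: Quinn is ranked higher on 3+3 = 6 ballots, Ekwueme on 5. Quinn wins 6–5.
Quinn vs Hoang: 3 for Quinn, 8 for Hoang — Hoang by 8–3.
Quinn vs Mbeki: 3+3 = 6 for Quinn, 5 for Mbeki — Quinn by 6–5.
Quinn vs Diaz: 3 to 8, Diaz.
Ekwueme vs Hoang: 6 to 5, Ekwueme.
Ekwueme vs Mbeki: Ekwueme is ranked higher on 3+3 = 6 ballots, Mbeki on 5. Ekwueme wins 6–5.
Ekwueme vs Diaz: Ekwueme is ranked higher on 3+3 = 6 ballots, Diaz on 5. Ekwueme wins 6–5.
Hoang vs Mbeki: 5 to 6, Mbeki.
Hoang vs Diaz: 3+2+3 = 8 for Hoang, 3 for Diaz — Hoang by 8–3.
Mbeki vs Diaz: 6 to 5, Mbeki.
Each candidate drops at least one matchup (Quinn loses to Hoang; Ekwueme loses to Quinn; Hoang loses to Ekwueme; Mbeki loses to Quinn; Diaz loses to Ekwueme); the cycle Quinn > Ekwueme > Hoang > Quinn rules out a Condorcet winner.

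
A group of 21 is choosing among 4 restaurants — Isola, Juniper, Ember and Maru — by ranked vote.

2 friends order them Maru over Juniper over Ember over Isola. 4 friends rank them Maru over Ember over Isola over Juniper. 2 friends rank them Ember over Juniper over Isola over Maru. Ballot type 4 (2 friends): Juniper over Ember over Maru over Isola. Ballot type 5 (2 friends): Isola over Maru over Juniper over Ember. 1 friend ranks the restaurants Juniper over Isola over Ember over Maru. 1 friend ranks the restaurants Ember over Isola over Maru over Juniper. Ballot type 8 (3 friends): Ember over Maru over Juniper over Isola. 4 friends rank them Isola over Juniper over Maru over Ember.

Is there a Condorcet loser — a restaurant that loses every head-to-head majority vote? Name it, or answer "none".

Head-to-head results (21 friends):
Isola–Juniper: Isola 11–10.
Isola vs Ember: Isola is ranked higher on 2+1+4 = 7 ballots, Ember on 14. Ember wins 14–7.
Isola–Maru: Maru 11–10.
Juniper vs Ember: Juniper wins 11–10.
Juniper vs Maru: Maru, 12–9.
Ember vs Maru: 2+2+1+1+3 = 9 for Ember, 12 for Maru — Maru by 12–9.
Every restaurant wins at least one matchup (Isola beats Juniper; Juniper beats Ember; Ember beats Isola; Maru beats Isola), so there is no Condorcet loser.

none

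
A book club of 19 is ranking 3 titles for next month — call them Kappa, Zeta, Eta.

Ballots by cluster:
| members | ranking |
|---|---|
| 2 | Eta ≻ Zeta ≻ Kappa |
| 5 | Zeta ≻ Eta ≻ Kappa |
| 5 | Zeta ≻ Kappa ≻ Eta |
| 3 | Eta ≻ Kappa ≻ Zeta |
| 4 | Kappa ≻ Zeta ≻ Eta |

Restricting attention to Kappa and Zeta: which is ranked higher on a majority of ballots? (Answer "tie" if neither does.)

Zeta

Ballots ranking Kappa above Zeta: 3 + 4 = 7.
Ballots ranking Zeta above Kappa: 19 − 7 = 12.
Zeta wins the head-to-head 12–7.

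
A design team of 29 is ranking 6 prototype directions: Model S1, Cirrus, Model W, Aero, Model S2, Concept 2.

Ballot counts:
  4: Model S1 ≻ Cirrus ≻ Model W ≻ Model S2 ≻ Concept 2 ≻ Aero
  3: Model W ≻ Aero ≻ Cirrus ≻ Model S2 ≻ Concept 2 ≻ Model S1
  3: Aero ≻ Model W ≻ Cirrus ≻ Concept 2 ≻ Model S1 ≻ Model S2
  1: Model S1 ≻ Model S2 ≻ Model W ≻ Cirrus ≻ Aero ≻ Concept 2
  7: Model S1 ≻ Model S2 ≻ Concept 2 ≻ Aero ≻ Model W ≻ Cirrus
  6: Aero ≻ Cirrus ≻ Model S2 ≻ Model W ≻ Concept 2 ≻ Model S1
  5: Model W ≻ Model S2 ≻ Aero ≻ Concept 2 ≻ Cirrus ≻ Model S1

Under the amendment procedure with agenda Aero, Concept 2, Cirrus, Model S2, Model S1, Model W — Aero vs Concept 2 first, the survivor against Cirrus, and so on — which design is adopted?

Model W

Round 1: Aero vs Concept 2 — 18–11, Aero advances.
Round 2: Aero vs Cirrus — 24–5, Aero advances.
Round 3: Aero vs Model S2 — 12–17, Model S2 advances.
Round 4: Model S2 vs Model S1 — 14–15, Model S1 advances.
Round 5: Model S1 vs Model W — 12–17, Model W advances.
The agenda winner is Model W.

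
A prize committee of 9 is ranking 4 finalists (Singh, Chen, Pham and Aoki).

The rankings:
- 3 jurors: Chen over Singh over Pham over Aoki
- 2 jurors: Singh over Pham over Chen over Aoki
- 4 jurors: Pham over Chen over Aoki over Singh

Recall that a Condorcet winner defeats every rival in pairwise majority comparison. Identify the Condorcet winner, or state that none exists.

none

Pairwise majorities:
Singh vs Chen: 2 to 7, Chen.
Singh vs Pham: 5 to 4, Singh.
Singh vs Aoki: 3+2 = 5 for Singh, 4 for Aoki — Singh by 5–4.
Chen vs Pham: 3 for Chen, 6 for Pham — Pham by 6–3.
Chen vs Aoki: Chen is ranked higher on 3+2+4 = 9 ballots, Aoki on 0. Chen wins 9–0.
Pham vs Aoki: Pham is ranked higher on 3+2+4 = 9 ballots, Aoki on 0. Pham wins 9–0.
Every nominee loses at least once (Singh loses to Chen; Chen loses to Pham; Pham loses to Singh; Aoki loses to Singh). The majority relation contains the cycle Singh beats Pham beats Chen beats Singh, so there is no Condorcet winner.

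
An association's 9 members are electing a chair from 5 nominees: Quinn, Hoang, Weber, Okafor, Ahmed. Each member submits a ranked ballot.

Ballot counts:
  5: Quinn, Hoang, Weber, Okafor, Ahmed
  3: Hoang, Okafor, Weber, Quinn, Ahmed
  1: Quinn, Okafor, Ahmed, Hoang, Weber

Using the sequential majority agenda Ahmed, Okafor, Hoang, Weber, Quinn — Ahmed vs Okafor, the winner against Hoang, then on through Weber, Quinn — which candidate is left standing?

Round 1: Ahmed vs Okafor — 0–9, Okafor advances.
Round 2: Okafor vs Hoang — 1–8, Hoang advances.
Round 3: Hoang vs Weber — 9–0, Hoang advances.
Round 4: Hoang vs Quinn — 3–6, Quinn advances.
The agenda winner is Quinn.

Quinn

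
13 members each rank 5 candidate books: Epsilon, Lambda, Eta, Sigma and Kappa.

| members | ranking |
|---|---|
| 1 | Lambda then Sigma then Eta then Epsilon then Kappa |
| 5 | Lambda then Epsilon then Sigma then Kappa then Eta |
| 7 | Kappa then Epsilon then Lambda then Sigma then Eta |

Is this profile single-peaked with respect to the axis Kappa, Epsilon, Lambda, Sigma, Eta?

yes

Axis positions: Kappa=1, Epsilon=2, Lambda=3, Sigma=4, Eta=5.
Ballot type 1 (peak Lambda at position 3): ranking walks positions 3-4-5-2-1, expanding outward from the peak — single-peaked.
Ballot type 2 (peak Lambda at position 3): ranking walks positions 3-2-4-1-5, expanding outward from the peak — single-peaked.
Ballot type 3 (peak Kappa at position 1): ranking walks positions 1-2-3-4-5, expanding outward from the peak — single-peaked.
Every ranking is single-peaked on this axis.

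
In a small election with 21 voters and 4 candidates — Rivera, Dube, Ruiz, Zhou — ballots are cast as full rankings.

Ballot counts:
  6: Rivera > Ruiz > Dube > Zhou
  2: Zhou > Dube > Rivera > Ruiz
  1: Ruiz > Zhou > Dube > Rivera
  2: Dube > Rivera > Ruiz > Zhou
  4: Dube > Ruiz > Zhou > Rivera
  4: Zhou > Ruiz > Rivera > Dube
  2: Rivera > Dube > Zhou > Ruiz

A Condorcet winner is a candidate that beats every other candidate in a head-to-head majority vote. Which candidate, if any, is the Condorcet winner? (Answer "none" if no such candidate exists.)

none

Head-to-head results (21 voters):
Rivera–Dube: Rivera 12–9.
Rivera vs Ruiz: Rivera wins 12–9.
Rivera vs Zhou: Rivera preferred on 6+2+2 = 10 ballots; Zhou wins 11–10.
Dube vs Ruiz: Ruiz, 11–10.
Dube vs Zhou: Dube wins 14–7.
Ruiz vs Zhou: 13 to 8, Ruiz.
Each candidate drops at least one matchup (Rivera loses to Zhou; Dube loses to Rivera; Ruiz loses to Rivera; Zhou loses to Dube); the cycle Rivera beats Dube beats Zhou beats Rivera rules out a Condorcet winner.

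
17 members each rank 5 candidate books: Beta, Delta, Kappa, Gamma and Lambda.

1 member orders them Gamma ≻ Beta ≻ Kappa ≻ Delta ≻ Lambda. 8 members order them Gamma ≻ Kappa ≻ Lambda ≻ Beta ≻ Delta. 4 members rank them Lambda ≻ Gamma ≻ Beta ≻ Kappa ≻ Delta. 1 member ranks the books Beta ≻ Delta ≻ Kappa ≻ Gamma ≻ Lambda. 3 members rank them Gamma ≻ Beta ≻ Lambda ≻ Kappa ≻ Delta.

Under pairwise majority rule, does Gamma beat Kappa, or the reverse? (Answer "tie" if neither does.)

Gamma

Ballots ranking Gamma above Kappa: 1 + 8 + 4 + 3 = 16.
Ballots ranking Kappa above Gamma: 17 − 16 = 1.
Gamma wins the head-to-head 16–1.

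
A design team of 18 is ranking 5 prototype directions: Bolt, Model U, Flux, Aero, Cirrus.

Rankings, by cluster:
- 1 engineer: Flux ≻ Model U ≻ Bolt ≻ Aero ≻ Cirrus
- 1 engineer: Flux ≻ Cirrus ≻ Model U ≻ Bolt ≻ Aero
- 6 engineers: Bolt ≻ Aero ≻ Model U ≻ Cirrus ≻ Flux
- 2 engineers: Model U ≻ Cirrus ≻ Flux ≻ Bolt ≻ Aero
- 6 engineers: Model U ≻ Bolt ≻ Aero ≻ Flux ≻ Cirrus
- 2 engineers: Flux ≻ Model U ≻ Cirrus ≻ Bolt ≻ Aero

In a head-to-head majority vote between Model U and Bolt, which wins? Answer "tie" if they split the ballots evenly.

Ballots ranking Model U above Bolt: 1 + 1 + 2 + 6 + 2 = 12.
Ballots ranking Bolt above Model U: 18 − 12 = 6.
Model U wins the head-to-head 12–6.

Model U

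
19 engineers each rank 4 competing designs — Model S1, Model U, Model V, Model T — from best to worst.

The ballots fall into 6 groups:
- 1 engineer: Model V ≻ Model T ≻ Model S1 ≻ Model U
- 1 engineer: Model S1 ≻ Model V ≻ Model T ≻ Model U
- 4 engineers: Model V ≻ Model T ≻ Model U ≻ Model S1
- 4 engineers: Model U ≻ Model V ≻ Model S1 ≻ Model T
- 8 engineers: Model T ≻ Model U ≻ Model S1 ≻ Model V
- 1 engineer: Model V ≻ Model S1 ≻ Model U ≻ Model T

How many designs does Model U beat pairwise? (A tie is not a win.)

2

Model U against each rival (19 engineers):
Model U vs Model S1: Model U is ranked higher on 4+4+8 = 16 ballots, Model S1 on 3. Model U wins 16–3.
Model U–Model V: Model U 12–7.
Model U vs Model T: Model U is ranked higher on 4+1 = 5 ballots, Model T on 14. Model T wins 14–5.
Model U beats Model S1, Model V; loses to Model T — 2 pairwise wins.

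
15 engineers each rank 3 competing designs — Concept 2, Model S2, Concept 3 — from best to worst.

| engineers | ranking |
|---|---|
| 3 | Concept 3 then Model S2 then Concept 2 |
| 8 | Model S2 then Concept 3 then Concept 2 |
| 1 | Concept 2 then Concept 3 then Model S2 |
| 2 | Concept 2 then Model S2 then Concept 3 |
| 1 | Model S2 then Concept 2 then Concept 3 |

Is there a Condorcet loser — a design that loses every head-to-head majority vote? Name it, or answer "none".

Concept 2

Head-to-head results (15 engineers):
Concept 2 vs Model S2: Model S2 wins 12–3.
Concept 2–Concept 3: Concept 3 11–4.
Model S2 vs Concept 3: Model S2 wins 11–4.
Concept 2 loses to every other design — it is the Condorcet loser.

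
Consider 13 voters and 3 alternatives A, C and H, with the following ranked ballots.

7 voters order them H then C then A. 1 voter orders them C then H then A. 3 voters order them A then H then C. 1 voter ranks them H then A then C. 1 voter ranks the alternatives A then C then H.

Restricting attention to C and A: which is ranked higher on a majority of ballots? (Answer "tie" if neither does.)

Ballots ranking C above A: 7 + 1 = 8.
Ballots ranking A above C: 13 − 8 = 5.
C wins the head-to-head 8–5.

C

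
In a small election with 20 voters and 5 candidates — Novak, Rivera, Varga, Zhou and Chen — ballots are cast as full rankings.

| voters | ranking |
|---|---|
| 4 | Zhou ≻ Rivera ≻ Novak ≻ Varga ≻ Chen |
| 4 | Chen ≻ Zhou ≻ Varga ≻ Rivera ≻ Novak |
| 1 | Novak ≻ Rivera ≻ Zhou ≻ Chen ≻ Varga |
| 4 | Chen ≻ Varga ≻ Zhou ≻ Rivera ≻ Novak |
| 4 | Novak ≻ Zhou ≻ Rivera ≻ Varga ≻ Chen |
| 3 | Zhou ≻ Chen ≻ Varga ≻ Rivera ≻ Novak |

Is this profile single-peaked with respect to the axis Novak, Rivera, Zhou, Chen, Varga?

no

Axis positions: Novak=1, Rivera=2, Zhou=3, Chen=4, Varga=5.
Ballot type 1: ranking walks positions 3-2-1-5-4; Varga is ranked above Chen even though Chen lies between Varga and the peak Zhou on the axis — preferences dip and rise again. Not single-peaked.
Ballot type 2 (peak Chen at position 4): ranking walks positions 4-3-5-2-1, expanding outward from the peak — single-peaked.
Ballot type 3 (peak Novak at position 1): ranking walks positions 1-2-3-4-5, expanding outward from the peak — single-peaked.
Ballot type 4 (peak Chen at position 4): ranking walks positions 4-5-3-2-1, expanding outward from the peak — single-peaked.
Ballot type 5: ranking walks positions 1-3-2-5-4; Zhou is ranked above Rivera even though Rivera lies between Zhou and the peak Novak on the axis — preferences dip and rise again. Not single-peaked.
Ballot type 6 (peak Zhou at position 3): ranking walks positions 3-4-5-2-1, expanding outward from the peak — single-peaked.
Ballot type 1 violates single-peakedness, so the profile is not single-peaked on this axis.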